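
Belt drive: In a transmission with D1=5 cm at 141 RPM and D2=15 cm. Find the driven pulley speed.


Given: D1 = 5 cm, w1 = 141 RPM, D2 = 15 cm
Using D1*w1 = D2*w2
w2 = D1*w1 / D2
w2 = 5*141 / 15
w2 = 705 / 15
w2 = 47 RPM

47 RPM


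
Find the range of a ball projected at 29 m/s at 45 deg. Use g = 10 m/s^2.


Given: v0 = 29 m/s, theta = 45 deg, g = 10 m/s^2
sin(2*45) = sin(90) = 1
Using R = v0^2 * sin(2*theta) / g
R = 29^2 * 1 / 10
R = 841 / 10
R = 841/10 m

841/10 m


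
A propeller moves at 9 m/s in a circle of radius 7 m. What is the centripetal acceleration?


Given: v = 9 m/s, r = 7 m
Using a_c = v^2 / r
a_c = 9^2 / 7
a_c = 81 / 7
a_c = 81/7 m/s^2

81/7 m/s^2


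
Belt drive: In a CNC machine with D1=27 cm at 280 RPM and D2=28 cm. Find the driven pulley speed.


Given: D1 = 27 cm, w1 = 280 RPM, D2 = 28 cm
Using D1*w1 = D2*w2
w2 = D1*w1 / D2
w2 = 27*280 / 28
w2 = 7560 / 28
w2 = 270 RPM

270 RPM


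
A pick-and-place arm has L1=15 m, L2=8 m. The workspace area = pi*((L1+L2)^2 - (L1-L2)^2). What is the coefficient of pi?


Given: L1 = 15, L2 = 8
(L1+L2)^2 = (23)^2 = 529
(L1-L2)^2 = (7)^2 = 49
Difference = 529 - 49 = 480
This equals 4*L1*L2 = 4*15*8 = 480
Workspace area = 480*pi

480


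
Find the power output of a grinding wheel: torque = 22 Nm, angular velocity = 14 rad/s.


Given: tau = 22 Nm, omega = 14 rad/s
Using P = tau * omega
P = 22 * 14
P = 308 W

308 W


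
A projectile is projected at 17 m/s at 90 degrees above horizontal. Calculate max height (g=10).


Given: v0 = 17 m/s, theta = 90 deg, g = 10 m/s^2
sin^2(90) = 1
Using H = v0^2 * sin^2(theta) / (2*g)
H = 17^2 * 1 / (2*10)
H = 289 * 1 / 20
H = 289 / 20
H = 289/20 m

289/20 m


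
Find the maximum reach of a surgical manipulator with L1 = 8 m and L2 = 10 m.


Given: L1 = 8 m, L2 = 10 m
For a 2-link planar arm, max reach = L1 + L2 (fully extended)
Max reach = 8 + 10
Max reach = 18 m

18 m


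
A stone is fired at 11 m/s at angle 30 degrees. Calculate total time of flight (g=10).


Given: v0 = 11 m/s, theta = 30 deg, g = 10 m/s^2
sin(30) = 1/2
Using T = 2*v0*sin(theta) / g
T = 2*11*1/2 / 10
T = 11 / 10
T = 11/10 s

11/10 s


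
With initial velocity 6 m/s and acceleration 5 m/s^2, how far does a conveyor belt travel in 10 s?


Given: v0 = 6 m/s, a = 5 m/s^2, t = 10 s
Using s = v0*t + (1/2)*a*t^2
s = 6*10 + (1/2)*5*10^2
s = 60 + (1/2)*500
s = 60 + 250
s = 310

310 m


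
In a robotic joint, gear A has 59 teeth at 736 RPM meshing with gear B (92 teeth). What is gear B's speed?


Given: N1 = 59 teeth, w1 = 736 RPM, N2 = 92 teeth
Using N1*w1 = N2*w2
w2 = N1*w1 / N2
w2 = 59*736 / 92
w2 = 43424 / 92
w2 = 472 RPM

472 RPM


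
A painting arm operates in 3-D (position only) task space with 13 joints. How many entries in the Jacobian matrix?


Given: task space dimension = 3, joints = 13
Jacobian is a 3 x 13 matrix
Total entries = rows * columns
Total = 3 * 13
Total = 39

39


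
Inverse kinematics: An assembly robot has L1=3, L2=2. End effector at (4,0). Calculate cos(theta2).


Given: L1 = 3, L2 = 2, target (x, y) = (4, 0)
Using cos(theta2) = (x^2 + y^2 - L1^2 - L2^2) / (2*L1*L2)
x^2 + y^2 = 4^2 + 0 = 16
L1^2 + L2^2 = 9 + 4 = 13
Numerator = 16 - 13 = 3
Denominator = 2*3*2 = 12
cos(theta2) = 3/12 = 1/4

1/4


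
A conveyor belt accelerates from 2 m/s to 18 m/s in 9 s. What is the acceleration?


Given: initial velocity v0 = 2 m/s, final velocity v = 18 m/s, time t = 9 s
Using a = (v - v0) / t
a = (18 - 2) / 9
a = 16 / 9
a = 16/9 m/s^2

16/9 m/s^2


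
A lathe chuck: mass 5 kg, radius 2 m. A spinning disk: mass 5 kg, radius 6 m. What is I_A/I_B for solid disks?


Given: M1=5 kg, R1=2 m, M2=5 kg, R2=6 m
For a disk: I = (1/2)*M*R^2, so I_A/I_B = (M1*R1^2)/(M2*R2^2)
M1*R1^2 = 5*4 = 20
M2*R2^2 = 5*36 = 180
I_A/I_B = 20/180 = 1/9

1/9


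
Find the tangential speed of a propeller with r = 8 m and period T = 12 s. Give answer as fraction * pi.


Given: radius r = 8 m, period T = 12 s
Using v = 2*pi*r / T
v = 2*pi*8 / 12
v = 16*pi / 12
v = 4/3*pi m/s

4/3*pi m/s


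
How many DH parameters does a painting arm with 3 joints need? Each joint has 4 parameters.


Given: 3 joints, 4 DH parameters per joint (d, theta, a, alpha)
Total DH parameters = number_of_joints * 4
Total = 3 * 4
Total = 12

12


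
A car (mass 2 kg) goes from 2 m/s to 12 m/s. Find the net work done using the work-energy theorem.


Given: m = 2 kg, v0 = 2 m/s, v = 12 m/s
Using W = (1/2)*m*(v^2 - v0^2)
v^2 = 12^2 = 144
v0^2 = 2^2 = 4
v^2 - v0^2 = 144 - 4 = 140
W = (1/2)*2*140 = 140 J

140 J


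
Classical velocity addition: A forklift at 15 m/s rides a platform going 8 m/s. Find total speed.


Given: object velocity = 15 m/s, platform velocity = 8 m/s (same direction)
Using classical velocity addition: v_total = v_object + v_platform
v_total = 15 + 8
v_total = 23 m/s

23 m/s


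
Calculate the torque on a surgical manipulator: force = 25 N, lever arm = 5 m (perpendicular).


Given: F = 25 N, r = 5 m, angle = 90 deg (perpendicular)
Using tau = F * r * sin(90)
sin(90) = 1
tau = 25 * 5 * 1
tau = 125 Nm

125 Nm


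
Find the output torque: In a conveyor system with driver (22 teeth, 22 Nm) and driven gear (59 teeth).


Given: N1 = 22, N2 = 59, T1 = 22 Nm
Using T2/T1 = N2/N1
T2 = T1 * N2 / N1
T2 = 22 * 59 / 22
T2 = 1298 / 22
T2 = 59 Nm

59 Nm


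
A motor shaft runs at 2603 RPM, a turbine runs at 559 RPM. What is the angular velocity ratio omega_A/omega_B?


Given: RPM_A = 2603, RPM_B = 559
omega = 2*pi*RPM/60, so omega_A/omega_B = RPM_A / RPM_B
omega_A/omega_B = 2603 / 559
omega_A/omega_B = 2603/559

2603/559


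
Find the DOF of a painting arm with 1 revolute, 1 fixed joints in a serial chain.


Given: serial robot with 1 revolute, 1 fixed joints
DOF contribution per joint type: revolute=1, prismatic=1, spherical=3, fixed=0
DOF = 1*1 + 1*0
DOF = 1

1


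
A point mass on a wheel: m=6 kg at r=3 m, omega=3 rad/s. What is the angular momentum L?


Given: m = 6 kg, r = 3 m, omega = 3 rad/s
For a point mass: I = m*r^2
I = 6*3^2 = 6*9 = 54
L = I*omega = 54*3
L = 162 kg*m^2/s

162 kg*m^2/s


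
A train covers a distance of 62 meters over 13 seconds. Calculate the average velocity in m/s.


Given: distance d = 62 m, time t = 13 s
Using v = d / t
v = 62 / 13
v = 62/13 m/s

62/13 m/s


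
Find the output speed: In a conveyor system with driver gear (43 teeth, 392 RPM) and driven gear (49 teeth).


Given: N1 = 43 teeth, w1 = 392 RPM, N2 = 49 teeth
Using N1*w1 = N2*w2
w2 = N1*w1 / N2
w2 = 43*392 / 49
w2 = 16856 / 49
w2 = 344 RPM

344 RPM


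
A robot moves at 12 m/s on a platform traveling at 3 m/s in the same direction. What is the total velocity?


Given: object velocity = 12 m/s, platform velocity = 3 m/s (same direction)
Using classical velocity addition: v_total = v_object + v_platform
v_total = 12 + 3
v_total = 15 m/s

15 m/s


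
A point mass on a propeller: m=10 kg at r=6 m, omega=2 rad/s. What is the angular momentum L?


Given: m = 10 kg, r = 6 m, omega = 2 rad/s
For a point mass: I = m*r^2
I = 10*6^2 = 10*36 = 360
L = I*omega = 360*2
L = 720 kg*m^2/s

720 kg*m^2/s


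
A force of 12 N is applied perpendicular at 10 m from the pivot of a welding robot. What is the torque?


Given: F = 12 N, r = 10 m, angle = 90 deg (perpendicular)
Using tau = F * r * sin(90)
sin(90) = 1
tau = 12 * 10 * 1
tau = 120 Nm

120 Nm


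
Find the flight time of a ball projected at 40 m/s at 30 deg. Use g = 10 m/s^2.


Given: v0 = 40 m/s, theta = 30 deg, g = 10 m/s^2
sin(30) = 1/2
Using T = 2*v0*sin(theta) / g
T = 2*40*1/2 / 10
T = 40 / 10
T = 4 s

4 s


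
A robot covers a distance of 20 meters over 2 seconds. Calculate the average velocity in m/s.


Given: distance d = 20 m, time t = 2 s
Using v = d / t
v = 20 / 2
v = 10 m/s

10 m/s


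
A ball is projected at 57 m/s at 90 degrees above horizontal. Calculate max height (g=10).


Given: v0 = 57 m/s, theta = 90 deg, g = 10 m/s^2
sin^2(90) = 1
Using H = v0^2 * sin^2(theta) / (2*g)
H = 57^2 * 1 / (2*10)
H = 3249 * 1 / 20
H = 3249 / 20
H = 3249/20 m

3249/20 m


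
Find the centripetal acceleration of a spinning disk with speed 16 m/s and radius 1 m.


Given: v = 16 m/s, r = 1 m
Using a_c = v^2 / r
a_c = 16^2 / 1
a_c = 256 / 1
a_c = 256 m/s^2

256 m/s^2


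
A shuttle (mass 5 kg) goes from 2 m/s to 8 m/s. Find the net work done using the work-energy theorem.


Given: m = 5 kg, v0 = 2 m/s, v = 8 m/s
Using W = (1/2)*m*(v^2 - v0^2)
v^2 = 8^2 = 64
v0^2 = 2^2 = 4
v^2 - v0^2 = 64 - 4 = 60
W = (1/2)*5*60 = 150 J

150 J


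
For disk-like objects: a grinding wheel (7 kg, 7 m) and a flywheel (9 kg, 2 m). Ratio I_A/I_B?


Given: M1=7 kg, R1=7 m, M2=9 kg, R2=2 m
For a disk: I = (1/2)*M*R^2, so I_A/I_B = (M1*R1^2)/(M2*R2^2)
M1*R1^2 = 7*49 = 343
M2*R2^2 = 9*4 = 36
I_A/I_B = 343/36 = 343/36

343/36


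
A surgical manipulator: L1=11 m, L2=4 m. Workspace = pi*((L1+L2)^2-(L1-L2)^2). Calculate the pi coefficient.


Given: L1 = 11, L2 = 4
(L1+L2)^2 = (15)^2 = 225
(L1-L2)^2 = (7)^2 = 49
Difference = 225 - 49 = 176
This equals 4*L1*L2 = 4*11*4 = 176
Workspace area = 176*pi

176


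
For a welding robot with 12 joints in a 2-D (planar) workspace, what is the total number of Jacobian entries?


Given: task space dimension = 2, joints = 12
Jacobian is a 2 x 12 matrix
Total entries = rows * columns
Total = 2 * 12
Total = 24

24


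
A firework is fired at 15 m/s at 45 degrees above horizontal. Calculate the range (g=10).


Given: v0 = 15 m/s, theta = 45 deg, g = 10 m/s^2
sin(2*45) = sin(90) = 1
Using R = v0^2 * sin(2*theta) / g
R = 15^2 * 1 / 10
R = 225 / 10
R = 45/2 m

45/2 m


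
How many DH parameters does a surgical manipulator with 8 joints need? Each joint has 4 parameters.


Given: 8 joints, 4 DH parameters per joint (d, theta, a, alpha)
Total DH parameters = number_of_joints * 4
Total = 8 * 4
Total = 32

32


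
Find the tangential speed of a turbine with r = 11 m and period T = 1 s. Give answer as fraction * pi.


Given: radius r = 11 m, period T = 1 s
Using v = 2*pi*r / T
v = 2*pi*11 / 1
v = 22*pi / 1
v = 22*pi m/s

22*pi m/s


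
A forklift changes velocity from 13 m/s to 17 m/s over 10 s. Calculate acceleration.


Given: initial velocity v0 = 13 m/s, final velocity v = 17 m/s, time t = 10 s
Using a = (v - v0) / t
a = (17 - 13) / 10
a = 4 / 10
a = 2/5 m/s^2

2/5 m/s^2


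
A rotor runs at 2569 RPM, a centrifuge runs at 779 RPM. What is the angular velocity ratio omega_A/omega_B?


Given: RPM_A = 2569, RPM_B = 779
omega = 2*pi*RPM/60, so omega_A/omega_B = RPM_A / RPM_B
omega_A/omega_B = 2569 / 779
omega_A/omega_B = 2569/779

2569/779


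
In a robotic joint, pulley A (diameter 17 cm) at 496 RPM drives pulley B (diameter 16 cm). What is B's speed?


Given: D1 = 17 cm, w1 = 496 RPM, D2 = 16 cm
Using D1*w1 = D2*w2
w2 = D1*w1 / D2
w2 = 17*496 / 16
w2 = 8432 / 16
w2 = 527 RPM

527 RPM


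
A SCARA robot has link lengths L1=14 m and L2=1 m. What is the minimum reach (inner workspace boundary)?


Given: L1 = 14 m, L2 = 1 m
For a 2-link planar arm, min reach = |L1 - L2| (second link folded back)
Min reach = |14 - 1|
Min reach = 13 m

13 m


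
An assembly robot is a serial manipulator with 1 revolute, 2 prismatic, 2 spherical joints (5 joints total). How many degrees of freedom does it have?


Given: serial robot with 1 revolute, 2 prismatic, 2 spherical joints
DOF contribution per joint type: revolute=1, prismatic=1, spherical=3, fixed=0
DOF = 1*1 + 2*1 + 2*3
DOF = 9

9


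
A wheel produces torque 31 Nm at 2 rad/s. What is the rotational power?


Given: tau = 31 Nm, omega = 2 rad/s
Using P = tau * omega
P = 31 * 2
P = 62 W

62 W


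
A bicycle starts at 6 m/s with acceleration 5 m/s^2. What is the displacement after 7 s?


Given: v0 = 6 m/s, a = 5 m/s^2, t = 7 s
Using s = v0*t + (1/2)*a*t^2
s = 6*7 + (1/2)*5*7^2
s = 42 + (1/2)*245
s = 42 + 245/2
s = 329/2

329/2 m


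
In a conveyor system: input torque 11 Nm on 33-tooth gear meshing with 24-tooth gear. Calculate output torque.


Given: N1 = 33, N2 = 24, T1 = 11 Nm
Using T2/T1 = N2/N1
T2 = T1 * N2 / N1
T2 = 11 * 24 / 33
T2 = 264 / 33
T2 = 8 Nm

8 Nm


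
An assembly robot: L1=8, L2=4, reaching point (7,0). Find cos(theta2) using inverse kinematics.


Given: L1 = 8, L2 = 4, target (x, y) = (7, 0)
Using cos(theta2) = (x^2 + y^2 - L1^2 - L2^2) / (2*L1*L2)
x^2 + y^2 = 7^2 + 0 = 49
L1^2 + L2^2 = 64 + 16 = 80
Numerator = 49 - 80 = -31
Denominator = 2*8*4 = 64
cos(theta2) = -31/64 = -31/64

-31/64


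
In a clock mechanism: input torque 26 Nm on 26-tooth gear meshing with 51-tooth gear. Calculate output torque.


Given: N1 = 26, N2 = 51, T1 = 26 Nm
Using T2/T1 = N2/N1
T2 = T1 * N2 / N1
T2 = 26 * 51 / 26
T2 = 1326 / 26
T2 = 51 Nm

51 Nm


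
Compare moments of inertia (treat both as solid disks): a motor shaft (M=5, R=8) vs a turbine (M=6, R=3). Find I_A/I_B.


Given: M1=5 kg, R1=8 m, M2=6 kg, R2=3 m
For a disk: I = (1/2)*M*R^2, so I_A/I_B = (M1*R1^2)/(M2*R2^2)
M1*R1^2 = 5*64 = 320
M2*R2^2 = 6*9 = 54
I_A/I_B = 320/54 = 160/27

160/27


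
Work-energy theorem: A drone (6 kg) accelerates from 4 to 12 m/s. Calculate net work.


Given: m = 6 kg, v0 = 4 m/s, v = 12 m/s
Using W = (1/2)*m*(v^2 - v0^2)
v^2 = 12^2 = 144
v0^2 = 4^2 = 16
v^2 - v0^2 = 144 - 16 = 128
W = (1/2)*6*128 = 384 J

384 J


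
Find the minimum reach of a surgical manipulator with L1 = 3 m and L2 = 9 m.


Given: L1 = 3 m, L2 = 9 m
For a 2-link planar arm, min reach = |L1 - L2| (second link folded back)
Min reach = |3 - 9|
Min reach = 6 m

6 m


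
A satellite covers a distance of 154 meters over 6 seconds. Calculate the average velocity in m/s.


Given: distance d = 154 m, time t = 6 s
Using v = d / t
v = 154 / 6
v = 77/3 m/s

77/3 m/s


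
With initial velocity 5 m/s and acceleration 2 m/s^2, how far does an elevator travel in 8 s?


Given: v0 = 5 m/s, a = 2 m/s^2, t = 8 s
Using s = v0*t + (1/2)*a*t^2
s = 5*8 + (1/2)*2*8^2
s = 40 + (1/2)*128
s = 40 + 64
s = 104

104 m


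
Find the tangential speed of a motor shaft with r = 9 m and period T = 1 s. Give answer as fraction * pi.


Given: radius r = 9 m, period T = 1 s
Using v = 2*pi*r / T
v = 2*pi*9 / 1
v = 18*pi / 1
v = 18*pi m/s

18*pi m/s


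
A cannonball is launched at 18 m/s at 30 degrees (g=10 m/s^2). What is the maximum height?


Given: v0 = 18 m/s, theta = 30 deg, g = 10 m/s^2
sin^2(30) = 1/4
Using H = v0^2 * sin^2(theta) / (2*g)
H = 18^2 * 1/4 / (2*10)
H = 324 * 1/4 / 20
H = 81 / 20
H = 81/20 m

81/20 m


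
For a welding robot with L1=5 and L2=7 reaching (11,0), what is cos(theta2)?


Given: L1 = 5, L2 = 7, target (x, y) = (11, 0)
Using cos(theta2) = (x^2 + y^2 - L1^2 - L2^2) / (2*L1*L2)
x^2 + y^2 = 11^2 + 0 = 121
L1^2 + L2^2 = 25 + 49 = 74
Numerator = 121 - 74 = 47
Denominator = 2*5*7 = 70
cos(theta2) = 47/70 = 47/70

47/70


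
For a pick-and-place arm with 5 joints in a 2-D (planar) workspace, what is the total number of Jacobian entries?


Given: task space dimension = 2, joints = 5
Jacobian is a 2 x 5 matrix
Total entries = rows * columns
Total = 2 * 5
Total = 10

10


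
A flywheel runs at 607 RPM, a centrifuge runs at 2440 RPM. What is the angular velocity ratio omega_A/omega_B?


Given: RPM_A = 607, RPM_B = 2440
omega = 2*pi*RPM/60, so omega_A/omega_B = RPM_A / RPM_B
omega_A/omega_B = 607 / 2440
omega_A/omega_B = 607/2440

607/2440


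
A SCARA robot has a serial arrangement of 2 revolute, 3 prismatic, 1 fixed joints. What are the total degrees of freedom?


Given: serial robot with 2 revolute, 3 prismatic, 1 fixed joints
DOF contribution per joint type: revolute=1, prismatic=1, spherical=3, fixed=0
DOF = 2*1 + 3*1 + 1*0
DOF = 5

5


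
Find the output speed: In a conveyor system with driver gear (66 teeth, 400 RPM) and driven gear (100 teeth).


Given: N1 = 66 teeth, w1 = 400 RPM, N2 = 100 teeth
Using N1*w1 = N2*w2
w2 = N1*w1 / N2
w2 = 66*400 / 100
w2 = 26400 / 100
w2 = 264 RPM

264 RPM


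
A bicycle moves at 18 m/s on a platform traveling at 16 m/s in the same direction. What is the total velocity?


Given: object velocity = 18 m/s, platform velocity = 16 m/s (same direction)
Using classical velocity addition: v_total = v_object + v_platform
v_total = 18 + 16
v_total = 34 m/s

34 m/s


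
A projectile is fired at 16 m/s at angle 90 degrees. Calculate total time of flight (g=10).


Given: v0 = 16 m/s, theta = 90 deg, g = 10 m/s^2
sin(90) = 1
Using T = 2*v0*sin(theta) / g
T = 2*16*1 / 10
T = 32 / 10
T = 16/5 s

16/5 s


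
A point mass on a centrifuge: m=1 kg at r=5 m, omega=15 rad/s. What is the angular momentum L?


Given: m = 1 kg, r = 5 m, omega = 15 rad/s
For a point mass: I = m*r^2
I = 1*5^2 = 1*25 = 25
L = I*omega = 25*15
L = 375 kg*m^2/s

375 kg*m^2/s


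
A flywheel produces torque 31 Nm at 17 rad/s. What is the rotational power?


Given: tau = 31 Nm, omega = 17 rad/s
Using P = tau * omega
P = 31 * 17
P = 527 W

527 W


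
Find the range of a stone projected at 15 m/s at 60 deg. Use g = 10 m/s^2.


Given: v0 = 15 m/s, theta = 60 deg, g = 10 m/s^2
sin(2*60) = sin(120) = sqrt(3)/2
Using R = v0^2 * sin(2*theta) / g
R = 15^2 * (sqrt(3)/2) / 10
R = 225 * sqrt(3) / 20
R = 45/4*sqrt(3) m

45/4*sqrt(3) m


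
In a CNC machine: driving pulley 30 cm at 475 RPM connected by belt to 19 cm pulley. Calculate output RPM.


Given: D1 = 30 cm, w1 = 475 RPM, D2 = 19 cm
Using D1*w1 = D2*w2
w2 = D1*w1 / D2
w2 = 30*475 / 19
w2 = 14250 / 19
w2 = 750 RPM

750 RPM


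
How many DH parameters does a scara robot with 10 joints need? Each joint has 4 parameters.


Given: 10 joints, 4 DH parameters per joint (d, theta, a, alpha)
Total DH parameters = number_of_joints * 4
Total = 10 * 4
Total = 40

40


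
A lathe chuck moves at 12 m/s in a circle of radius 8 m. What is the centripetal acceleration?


Given: v = 12 m/s, r = 8 m
Using a_c = v^2 / r
a_c = 12^2 / 8
a_c = 144 / 8
a_c = 18 m/s^2

18 m/s^2


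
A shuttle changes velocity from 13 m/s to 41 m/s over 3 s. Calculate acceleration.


Given: initial velocity v0 = 13 m/s, final velocity v = 41 m/s, time t = 3 s
Using a = (v - v0) / t
a = (41 - 13) / 3
a = 28 / 3
a = 28/3 m/s^2

28/3 m/s^2


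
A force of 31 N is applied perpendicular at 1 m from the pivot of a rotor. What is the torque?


Given: F = 31 N, r = 1 m, angle = 90 deg (perpendicular)
Using tau = F * r * sin(90)
sin(90) = 1
tau = 31 * 1 * 1
tau = 31 Nm

31 Nm


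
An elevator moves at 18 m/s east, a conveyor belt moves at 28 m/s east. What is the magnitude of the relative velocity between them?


Given: v_A = 18 m/s east, v_B = 28 m/s east
Both move in the same direction; relative speed = |v_A - v_B|
|18 - 28| = |-10|
= 10 m/s

10 m/s


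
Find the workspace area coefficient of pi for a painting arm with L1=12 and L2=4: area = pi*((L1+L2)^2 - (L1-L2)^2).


Given: L1 = 12, L2 = 4
(L1+L2)^2 = (16)^2 = 256
(L1-L2)^2 = (8)^2 = 64
Difference = 256 - 64 = 192
This equals 4*L1*L2 = 4*12*4 = 192
Workspace area = 192*pi

192


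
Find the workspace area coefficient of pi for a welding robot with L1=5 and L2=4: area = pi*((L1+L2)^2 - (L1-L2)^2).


Given: L1 = 5, L2 = 4
(L1+L2)^2 = (9)^2 = 81
(L1-L2)^2 = (1)^2 = 1
Difference = 81 - 1 = 80
This equals 4*L1*L2 = 4*5*4 = 80
Workspace area = 80*pi

80


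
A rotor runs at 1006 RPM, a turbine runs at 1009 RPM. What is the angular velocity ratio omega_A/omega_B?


Given: RPM_A = 1006, RPM_B = 1009
omega = 2*pi*RPM/60, so omega_A/omega_B = RPM_A / RPM_B
omega_A/omega_B = 1006 / 1009
omega_A/omega_B = 1006/1009

1006/1009


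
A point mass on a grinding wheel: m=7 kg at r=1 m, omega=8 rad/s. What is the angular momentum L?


Given: m = 7 kg, r = 1 m, omega = 8 rad/s
For a point mass: I = m*r^2
I = 7*1^2 = 7*1 = 7
L = I*omega = 7*8
L = 56 kg*m^2/s

56 kg*m^2/s


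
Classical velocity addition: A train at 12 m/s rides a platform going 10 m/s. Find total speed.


Given: object velocity = 12 m/s, platform velocity = 10 m/s (same direction)
Using classical velocity addition: v_total = v_object + v_platform
v_total = 12 + 10
v_total = 22 m/s

22 m/s


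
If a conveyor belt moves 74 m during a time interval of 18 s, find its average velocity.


Given: distance d = 74 m, time t = 18 s
Using v = d / t
v = 74 / 18
v = 37/9 m/s

37/9 m/s


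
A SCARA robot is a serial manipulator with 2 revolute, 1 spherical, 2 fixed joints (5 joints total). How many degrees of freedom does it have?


Given: serial robot with 2 revolute, 1 spherical, 2 fixed joints
DOF contribution per joint type: revolute=1, prismatic=1, spherical=3, fixed=0
DOF = 2*1 + 1*3 + 2*0
DOF = 5

5


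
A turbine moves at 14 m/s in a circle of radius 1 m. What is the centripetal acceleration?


Given: v = 14 m/s, r = 1 m
Using a_c = v^2 / r
a_c = 14^2 / 1
a_c = 196 / 1
a_c = 196 m/s^2

196 m/s^2


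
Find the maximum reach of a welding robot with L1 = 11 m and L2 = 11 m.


Given: L1 = 11 m, L2 = 11 m
For a 2-link planar arm, max reach = L1 + L2 (fully extended)
Max reach = 11 + 11
Max reach = 22 m

22 m


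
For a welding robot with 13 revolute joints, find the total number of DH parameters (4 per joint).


Given: 13 joints, 4 DH parameters per joint (d, theta, a, alpha)
Total DH parameters = number_of_joints * 4
Total = 13 * 4
Total = 52

52


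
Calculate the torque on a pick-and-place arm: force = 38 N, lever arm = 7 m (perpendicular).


Given: F = 38 N, r = 7 m, angle = 90 deg (perpendicular)
Using tau = F * r * sin(90)
sin(90) = 1
tau = 38 * 7 * 1
tau = 266 Nm

266 Nm


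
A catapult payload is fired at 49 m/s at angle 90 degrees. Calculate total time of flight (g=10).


Given: v0 = 49 m/s, theta = 90 deg, g = 10 m/s^2
sin(90) = 1
Using T = 2*v0*sin(theta) / g
T = 2*49*1 / 10
T = 98 / 10
T = 49/5 s

49/5 s


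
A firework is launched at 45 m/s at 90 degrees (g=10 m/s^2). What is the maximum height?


Given: v0 = 45 m/s, theta = 90 deg, g = 10 m/s^2
sin^2(90) = 1
Using H = v0^2 * sin^2(theta) / (2*g)
H = 45^2 * 1 / (2*10)
H = 2025 * 1 / 20
H = 2025 / 20
H = 405/4 m

405/4 m


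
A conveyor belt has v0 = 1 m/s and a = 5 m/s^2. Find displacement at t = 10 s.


Given: v0 = 1 m/s, a = 5 m/s^2, t = 10 s
Using s = v0*t + (1/2)*a*t^2
s = 1*10 + (1/2)*5*10^2
s = 10 + (1/2)*500
s = 10 + 250
s = 260

260 m


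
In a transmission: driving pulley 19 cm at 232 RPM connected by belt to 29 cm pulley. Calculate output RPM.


Given: D1 = 19 cm, w1 = 232 RPM, D2 = 29 cm
Using D1*w1 = D2*w2
w2 = D1*w1 / D2
w2 = 19*232 / 29
w2 = 4408 / 29
w2 = 152 RPM

152 RPM


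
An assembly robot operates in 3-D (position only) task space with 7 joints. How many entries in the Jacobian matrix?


Given: task space dimension = 3, joints = 7
Jacobian is a 3 x 7 matrix
Total entries = rows * columns
Total = 3 * 7
Total = 21

21


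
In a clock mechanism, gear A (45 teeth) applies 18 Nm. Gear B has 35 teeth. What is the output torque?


Given: N1 = 45, N2 = 35, T1 = 18 Nm
Using T2/T1 = N2/N1
T2 = T1 * N2 / N1
T2 = 18 * 35 / 45
T2 = 630 / 45
T2 = 14 Nm

14 Nm


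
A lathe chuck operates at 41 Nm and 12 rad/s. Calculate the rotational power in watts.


Given: tau = 41 Nm, omega = 12 rad/s
Using P = tau * omega
P = 41 * 12
P = 492 W

492 W


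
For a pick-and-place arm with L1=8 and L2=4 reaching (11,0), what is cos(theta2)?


Given: L1 = 8, L2 = 4, target (x, y) = (11, 0)
Using cos(theta2) = (x^2 + y^2 - L1^2 - L2^2) / (2*L1*L2)
x^2 + y^2 = 11^2 + 0 = 121
L1^2 + L2^2 = 64 + 16 = 80
Numerator = 121 - 80 = 41
Denominator = 2*8*4 = 64
cos(theta2) = 41/64 = 41/64

41/64


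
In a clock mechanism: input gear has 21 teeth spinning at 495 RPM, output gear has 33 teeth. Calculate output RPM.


Given: N1 = 21 teeth, w1 = 495 RPM, N2 = 33 teeth
Using N1*w1 = N2*w2
w2 = N1*w1 / N2
w2 = 21*495 / 33
w2 = 10395 / 33
w2 = 315 RPM

315 RPM


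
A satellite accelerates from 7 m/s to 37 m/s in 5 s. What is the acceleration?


Given: initial velocity v0 = 7 m/s, final velocity v = 37 m/s, time t = 5 s
Using a = (v - v0) / t
a = (37 - 7) / 5
a = 30 / 5
a = 6 m/s^2

6 m/s^2


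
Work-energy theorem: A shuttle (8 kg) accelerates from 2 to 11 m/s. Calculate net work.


Given: m = 8 kg, v0 = 2 m/s, v = 11 m/s
Using W = (1/2)*m*(v^2 - v0^2)
v^2 = 11^2 = 121
v0^2 = 2^2 = 4
v^2 - v0^2 = 121 - 4 = 117
W = (1/2)*8*117 = 468 J

468 J


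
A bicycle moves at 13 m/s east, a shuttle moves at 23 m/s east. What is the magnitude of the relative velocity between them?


Given: v_A = 13 m/s east, v_B = 23 m/s east
Both move in the same direction; relative speed = |v_A - v_B|
|13 - 23| = |-10|
= 10 m/s

10 m/s


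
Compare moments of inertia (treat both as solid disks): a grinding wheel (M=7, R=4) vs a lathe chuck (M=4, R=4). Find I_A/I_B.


Given: M1=7 kg, R1=4 m, M2=4 kg, R2=4 m
For a disk: I = (1/2)*M*R^2, so I_A/I_B = (M1*R1^2)/(M2*R2^2)
M1*R1^2 = 7*16 = 112
M2*R2^2 = 4*16 = 64
I_A/I_B = 112/64 = 7/4

7/4


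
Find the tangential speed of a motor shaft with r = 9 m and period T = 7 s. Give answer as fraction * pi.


Given: radius r = 9 m, period T = 7 s
Using v = 2*pi*r / T
v = 2*pi*9 / 7
v = 18*pi / 7
v = 18/7*pi m/s

18/7*pi m/s


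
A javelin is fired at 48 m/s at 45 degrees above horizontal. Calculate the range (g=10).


Given: v0 = 48 m/s, theta = 45 deg, g = 10 m/s^2
sin(2*45) = sin(90) = 1
Using R = v0^2 * sin(2*theta) / g
R = 48^2 * 1 / 10
R = 2304 / 10
R = 1152/5 m

1152/5 m


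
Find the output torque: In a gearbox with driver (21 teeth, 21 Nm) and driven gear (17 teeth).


Given: N1 = 21, N2 = 17, T1 = 21 Nm
Using T2/T1 = N2/N1
T2 = T1 * N2 / N1
T2 = 21 * 17 / 21
T2 = 357 / 21
T2 = 17 Nm

17 Nm


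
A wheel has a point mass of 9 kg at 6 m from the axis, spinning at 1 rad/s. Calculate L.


Given: m = 9 kg, r = 6 m, omega = 1 rad/s
For a point mass: I = m*r^2
I = 9*6^2 = 9*36 = 324
L = I*omega = 324*1
L = 324 kg*m^2/s

324 kg*m^2/s


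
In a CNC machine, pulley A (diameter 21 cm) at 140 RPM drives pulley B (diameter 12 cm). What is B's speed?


Given: D1 = 21 cm, w1 = 140 RPM, D2 = 12 cm
Using D1*w1 = D2*w2
w2 = D1*w1 / D2
w2 = 21*140 / 12
w2 = 2940 / 12
w2 = 245 RPM

245 RPM


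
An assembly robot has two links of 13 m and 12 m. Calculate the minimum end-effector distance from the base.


Given: L1 = 13 m, L2 = 12 m
For a 2-link planar arm, min reach = |L1 - L2| (second link folded back)
Min reach = |13 - 12|
Min reach = 1 m

1 m


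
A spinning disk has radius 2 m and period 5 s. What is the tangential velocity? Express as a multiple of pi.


Given: radius r = 2 m, period T = 5 s
Using v = 2*pi*r / T
v = 2*pi*2 / 5
v = 4*pi / 5
v = 4/5*pi m/s

4/5*pi m/s


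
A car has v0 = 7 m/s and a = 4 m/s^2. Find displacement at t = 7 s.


Given: v0 = 7 m/s, a = 4 m/s^2, t = 7 s
Using s = v0*t + (1/2)*a*t^2
s = 7*7 + (1/2)*4*7^2
s = 49 + (1/2)*196
s = 49 + 98
s = 147

147 m


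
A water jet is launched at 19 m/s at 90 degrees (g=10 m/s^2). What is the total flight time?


Given: v0 = 19 m/s, theta = 90 deg, g = 10 m/s^2
sin(90) = 1
Using T = 2*v0*sin(theta) / g
T = 2*19*1 / 10
T = 38 / 10
T = 19/5 s

19/5 s


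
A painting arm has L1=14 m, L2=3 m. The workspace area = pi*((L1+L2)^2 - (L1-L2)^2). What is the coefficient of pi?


Given: L1 = 14, L2 = 3
(L1+L2)^2 = (17)^2 = 289
(L1-L2)^2 = (11)^2 = 121
Difference = 289 - 121 = 168
This equals 4*L1*L2 = 4*14*3 = 168
Workspace area = 168*pi

168


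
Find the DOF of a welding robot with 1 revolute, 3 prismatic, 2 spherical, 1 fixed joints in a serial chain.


Given: serial robot with 1 revolute, 3 prismatic, 2 spherical, 1 fixed joints
DOF contribution per joint type: revolute=1, prismatic=1, spherical=3, fixed=0
DOF = 1*1 + 3*1 + 2*3 + 1*0
DOF = 10

10


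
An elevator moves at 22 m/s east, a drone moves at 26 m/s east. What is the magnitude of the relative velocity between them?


Given: v_A = 22 m/s east, v_B = 26 m/s east
Both move in the same direction; relative speed = |v_A - v_B|
|22 - 26| = |-4|
= 4 m/s

4 m/s


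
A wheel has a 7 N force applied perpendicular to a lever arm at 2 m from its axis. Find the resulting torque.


Given: F = 7 N, r = 2 m, angle = 90 deg (perpendicular)
Using tau = F * r * sin(90)
sin(90) = 1
tau = 7 * 2 * 1
tau = 14 Nm

14 Nm


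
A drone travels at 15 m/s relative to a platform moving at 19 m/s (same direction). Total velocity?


Given: object velocity = 15 m/s, platform velocity = 19 m/s (same direction)
Using classical velocity addition: v_total = v_object + v_platform
v_total = 15 + 19
v_total = 34 m/s

34 m/s


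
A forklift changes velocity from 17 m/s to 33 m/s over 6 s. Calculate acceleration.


Given: initial velocity v0 = 17 m/s, final velocity v = 33 m/s, time t = 6 s
Using a = (v - v0) / t
a = (33 - 17) / 6
a = 16 / 6
a = 8/3 m/s^2

8/3 m/s^2


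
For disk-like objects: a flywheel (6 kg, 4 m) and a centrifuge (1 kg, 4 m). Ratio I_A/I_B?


Given: M1=6 kg, R1=4 m, M2=1 kg, R2=4 m
For a disk: I = (1/2)*M*R^2, so I_A/I_B = (M1*R1^2)/(M2*R2^2)
M1*R1^2 = 6*16 = 96
M2*R2^2 = 1*16 = 16
I_A/I_B = 96/16 = 6

6


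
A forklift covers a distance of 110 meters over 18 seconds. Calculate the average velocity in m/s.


Given: distance d = 110 m, time t = 18 s
Using v = d / t
v = 110 / 18
v = 55/9 m/s

55/9 m/s


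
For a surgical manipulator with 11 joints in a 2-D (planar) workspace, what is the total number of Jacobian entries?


Given: task space dimension = 2, joints = 11
Jacobian is a 2 x 11 matrix
Total entries = rows * columns
Total = 2 * 11
Total = 22

22


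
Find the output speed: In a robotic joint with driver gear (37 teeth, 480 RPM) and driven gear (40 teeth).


Given: N1 = 37 teeth, w1 = 480 RPM, N2 = 40 teeth
Using N1*w1 = N2*w2
w2 = N1*w1 / N2
w2 = 37*480 / 40
w2 = 17760 / 40
w2 = 444 RPM

444 RPM


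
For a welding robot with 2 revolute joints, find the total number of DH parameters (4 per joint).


Given: 2 joints, 4 DH parameters per joint (d, theta, a, alpha)
Total DH parameters = number_of_joints * 4
Total = 2 * 4
Total = 8

8


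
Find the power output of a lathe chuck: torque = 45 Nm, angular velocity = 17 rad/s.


Given: tau = 45 Nm, omega = 17 rad/s
Using P = tau * omega
P = 45 * 17
P = 765 W

765 W


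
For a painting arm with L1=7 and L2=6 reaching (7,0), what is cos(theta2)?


Given: L1 = 7, L2 = 6, target (x, y) = (7, 0)
Using cos(theta2) = (x^2 + y^2 - L1^2 - L2^2) / (2*L1*L2)
x^2 + y^2 = 7^2 + 0 = 49
L1^2 + L2^2 = 49 + 36 = 85
Numerator = 49 - 85 = -36
Denominator = 2*7*6 = 84
cos(theta2) = -36/84 = -3/7

-3/7


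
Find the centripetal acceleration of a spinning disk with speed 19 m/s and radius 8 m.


Given: v = 19 m/s, r = 8 m
Using a_c = v^2 / r
a_c = 19^2 / 8
a_c = 361 / 8
a_c = 361/8 m/s^2

361/8 m/s^2


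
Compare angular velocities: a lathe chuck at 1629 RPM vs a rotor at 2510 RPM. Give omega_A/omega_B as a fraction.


Given: RPM_A = 1629, RPM_B = 2510
omega = 2*pi*RPM/60, so omega_A/omega_B = RPM_A / RPM_B
omega_A/omega_B = 1629 / 2510
omega_A/omega_B = 1629/2510

1629/2510


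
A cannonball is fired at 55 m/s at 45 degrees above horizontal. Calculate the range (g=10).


Given: v0 = 55 m/s, theta = 45 deg, g = 10 m/s^2
sin(2*45) = sin(90) = 1
Using R = v0^2 * sin(2*theta) / g
R = 55^2 * 1 / 10
R = 3025 / 10
R = 605/2 m

605/2 m


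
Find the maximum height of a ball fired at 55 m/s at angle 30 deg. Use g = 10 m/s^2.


Given: v0 = 55 m/s, theta = 30 deg, g = 10 m/s^2
sin^2(30) = 1/4
Using H = v0^2 * sin^2(theta) / (2*g)
H = 55^2 * 1/4 / (2*10)
H = 3025 * 1/4 / 20
H = 3025/4 / 20
H = 605/16 m

605/16 m


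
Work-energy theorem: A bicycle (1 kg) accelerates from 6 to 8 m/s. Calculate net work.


Given: m = 1 kg, v0 = 6 m/s, v = 8 m/s
Using W = (1/2)*m*(v^2 - v0^2)
v^2 = 8^2 = 64
v0^2 = 6^2 = 36
v^2 - v0^2 = 64 - 36 = 28
W = (1/2)*1*28 = 14 J

14 J


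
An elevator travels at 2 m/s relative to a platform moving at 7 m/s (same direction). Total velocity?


Given: object velocity = 2 m/s, platform velocity = 7 m/s (same direction)
Using classical velocity addition: v_total = v_object + v_platform
v_total = 2 + 7
v_total = 9 m/s

9 m/s


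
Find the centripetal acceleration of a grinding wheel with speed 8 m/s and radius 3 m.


Given: v = 8 m/s, r = 3 m
Using a_c = v^2 / r
a_c = 8^2 / 3
a_c = 64 / 3
a_c = 64/3 m/s^2

64/3 m/s^2


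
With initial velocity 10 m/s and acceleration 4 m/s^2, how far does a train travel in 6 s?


Given: v0 = 10 m/s, a = 4 m/s^2, t = 6 s
Using s = v0*t + (1/2)*a*t^2
s = 10*6 + (1/2)*4*6^2
s = 60 + (1/2)*144
s = 60 + 72
s = 132

132 m


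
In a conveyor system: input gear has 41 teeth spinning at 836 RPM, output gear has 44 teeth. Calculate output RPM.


Given: N1 = 41 teeth, w1 = 836 RPM, N2 = 44 teeth
Using N1*w1 = N2*w2
w2 = N1*w1 / N2
w2 = 41*836 / 44
w2 = 34276 / 44
w2 = 779 RPM

779 RPM


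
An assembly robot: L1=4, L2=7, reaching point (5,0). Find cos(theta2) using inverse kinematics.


Given: L1 = 4, L2 = 7, target (x, y) = (5, 0)
Using cos(theta2) = (x^2 + y^2 - L1^2 - L2^2) / (2*L1*L2)
x^2 + y^2 = 5^2 + 0 = 25
L1^2 + L2^2 = 16 + 49 = 65
Numerator = 25 - 65 = -40
Denominator = 2*4*7 = 56
cos(theta2) = -40/56 = -5/7

-5/7


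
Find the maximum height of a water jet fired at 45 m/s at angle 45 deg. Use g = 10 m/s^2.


Given: v0 = 45 m/s, theta = 45 deg, g = 10 m/s^2
sin^2(45) = 1/2
Using H = v0^2 * sin^2(theta) / (2*g)
H = 45^2 * 1/2 / (2*10)
H = 2025 * 1/2 / 20
H = 2025/2 / 20
H = 405/8 m

405/8 m


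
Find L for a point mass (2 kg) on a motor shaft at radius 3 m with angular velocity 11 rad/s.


Given: m = 2 kg, r = 3 m, omega = 11 rad/s
For a point mass: I = m*r^2
I = 2*3^2 = 2*9 = 18
L = I*omega = 18*11
L = 198 kg*m^2/s

198 kg*m^2/s


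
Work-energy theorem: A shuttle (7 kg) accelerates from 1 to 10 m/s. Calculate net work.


Given: m = 7 kg, v0 = 1 m/s, v = 10 m/s
Using W = (1/2)*m*(v^2 - v0^2)
v^2 = 10^2 = 100
v0^2 = 1^2 = 1
v^2 - v0^2 = 100 - 1 = 99
W = (1/2)*7*99 = 693/2 J

693/2 J


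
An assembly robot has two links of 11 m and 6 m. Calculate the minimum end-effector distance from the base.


Given: L1 = 11 m, L2 = 6 m
For a 2-link planar arm, min reach = |L1 - L2| (second link folded back)
Min reach = |11 - 6|
Min reach = 5 m

5 m


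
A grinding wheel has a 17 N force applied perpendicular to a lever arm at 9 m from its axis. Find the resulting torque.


Given: F = 17 N, r = 9 m, angle = 90 deg (perpendicular)
Using tau = F * r * sin(90)
sin(90) = 1
tau = 17 * 9 * 1
tau = 153 Nm

153 Nm


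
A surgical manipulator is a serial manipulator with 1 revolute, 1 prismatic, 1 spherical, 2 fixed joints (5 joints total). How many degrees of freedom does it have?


Given: serial robot with 1 revolute, 1 prismatic, 1 spherical, 2 fixed joints
DOF contribution per joint type: revolute=1, prismatic=1, spherical=3, fixed=0
DOF = 1*1 + 1*1 + 1*3 + 2*0
DOF = 5

5


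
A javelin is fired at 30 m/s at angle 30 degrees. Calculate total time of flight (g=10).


Given: v0 = 30 m/s, theta = 30 deg, g = 10 m/s^2
sin(30) = 1/2
Using T = 2*v0*sin(theta) / g
T = 2*30*1/2 / 10
T = 30 / 10
T = 3 s

3 s


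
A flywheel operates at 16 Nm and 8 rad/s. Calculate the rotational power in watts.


Given: tau = 16 Nm, omega = 8 rad/s
Using P = tau * omega
P = 16 * 8
P = 128 W

128 W


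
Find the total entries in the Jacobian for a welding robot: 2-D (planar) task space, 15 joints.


Given: task space dimension = 2, joints = 15
Jacobian is a 2 x 15 matrix
Total entries = rows * columns
Total = 2 * 15
Total = 30

30


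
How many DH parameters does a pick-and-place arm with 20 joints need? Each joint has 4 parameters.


Given: 20 joints, 4 DH parameters per joint (d, theta, a, alpha)
Total DH parameters = number_of_joints * 4
Total = 20 * 4
Total = 80

80


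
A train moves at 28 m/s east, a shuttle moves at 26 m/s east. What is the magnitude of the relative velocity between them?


Given: v_A = 28 m/s east, v_B = 26 m/s east
Both move in the same direction; relative speed = |v_A - v_B|
|28 - 26| = |2|
= 2 m/s

2 m/s


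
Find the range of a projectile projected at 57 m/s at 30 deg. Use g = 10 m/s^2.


Given: v0 = 57 m/s, theta = 30 deg, g = 10 m/s^2
sin(2*30) = sin(60) = sqrt(3)/2
Using R = v0^2 * sin(2*theta) / g
R = 57^2 * (sqrt(3)/2) / 10
R = 3249 * sqrt(3) / 20
R = 3249/20*sqrt(3) m

3249/20*sqrt(3) m


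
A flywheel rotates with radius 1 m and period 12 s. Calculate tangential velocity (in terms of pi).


Given: radius r = 1 m, period T = 12 s
Using v = 2*pi*r / T
v = 2*pi*1 / 12
v = 2*pi / 12
v = 1/6*pi m/s

1/6*pi m/s


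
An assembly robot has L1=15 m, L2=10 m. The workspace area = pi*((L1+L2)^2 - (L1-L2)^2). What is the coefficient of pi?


Given: L1 = 15, L2 = 10
(L1+L2)^2 = (25)^2 = 625
(L1-L2)^2 = (5)^2 = 25
Difference = 625 - 25 = 600
This equals 4*L1*L2 = 4*15*10 = 600
Workspace area = 600*pi

600


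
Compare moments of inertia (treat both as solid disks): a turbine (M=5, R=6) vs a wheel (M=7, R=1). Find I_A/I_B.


Given: M1=5 kg, R1=6 m, M2=7 kg, R2=1 m
For a disk: I = (1/2)*M*R^2, so I_A/I_B = (M1*R1^2)/(M2*R2^2)
M1*R1^2 = 5*36 = 180
M2*R2^2 = 7*1 = 7
I_A/I_B = 180/7 = 180/7

180/7


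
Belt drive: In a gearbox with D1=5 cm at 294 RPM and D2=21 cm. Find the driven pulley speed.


Given: D1 = 5 cm, w1 = 294 RPM, D2 = 21 cm
Using D1*w1 = D2*w2
w2 = D1*w1 / D2
w2 = 5*294 / 21
w2 = 1470 / 21
w2 = 70 RPM

70 RPM


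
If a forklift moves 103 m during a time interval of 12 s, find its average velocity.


Given: distance d = 103 m, time t = 12 s
Using v = d / t
v = 103 / 12
v = 103/12 m/s

103/12 m/s


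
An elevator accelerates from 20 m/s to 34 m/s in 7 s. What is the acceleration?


Given: initial velocity v0 = 20 m/s, final velocity v = 34 m/s, time t = 7 s
Using a = (v - v0) / t
a = (34 - 20) / 7
a = 14 / 7
a = 2 m/s^2

2 m/s^2


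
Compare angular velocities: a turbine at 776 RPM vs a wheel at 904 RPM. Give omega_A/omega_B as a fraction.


Given: RPM_A = 776, RPM_B = 904
omega = 2*pi*RPM/60, so omega_A/omega_B = RPM_A / RPM_B
omega_A/omega_B = 776 / 904
omega_A/omega_B = 97/113

97/113


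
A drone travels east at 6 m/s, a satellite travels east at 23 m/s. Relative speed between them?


Given: v_A = 6 m/s east, v_B = 23 m/s east
Both move in the same direction; relative speed = |v_A - v_B|
|6 - 23| = |-17|
= 17 m/s

17 m/s


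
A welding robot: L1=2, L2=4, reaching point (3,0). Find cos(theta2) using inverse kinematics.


Given: L1 = 2, L2 = 4, target (x, y) = (3, 0)
Using cos(theta2) = (x^2 + y^2 - L1^2 - L2^2) / (2*L1*L2)
x^2 + y^2 = 3^2 + 0 = 9
L1^2 + L2^2 = 4 + 16 = 20
Numerator = 9 - 20 = -11
Denominator = 2*2*4 = 16
cos(theta2) = -11/16 = -11/16

-11/16


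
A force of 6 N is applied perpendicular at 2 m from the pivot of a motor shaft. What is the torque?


Given: F = 6 N, r = 2 m, angle = 90 deg (perpendicular)
Using tau = F * r * sin(90)
sin(90) = 1
tau = 6 * 2 * 1
tau = 12 Nm

12 Nm


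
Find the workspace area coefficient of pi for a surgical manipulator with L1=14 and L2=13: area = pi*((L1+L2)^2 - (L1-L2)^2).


Given: L1 = 14, L2 = 13
(L1+L2)^2 = (27)^2 = 729
(L1-L2)^2 = (1)^2 = 1
Difference = 729 - 1 = 728
This equals 4*L1*L2 = 4*14*13 = 728
Workspace area = 728*pi

728


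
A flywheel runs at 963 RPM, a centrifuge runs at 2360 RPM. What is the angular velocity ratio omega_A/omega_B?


Given: RPM_A = 963, RPM_B = 2360
omega = 2*pi*RPM/60, so omega_A/omega_B = RPM_A / RPM_B
omega_A/omega_B = 963 / 2360
omega_A/omega_B = 963/2360

963/2360


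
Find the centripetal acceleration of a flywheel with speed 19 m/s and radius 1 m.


Given: v = 19 m/s, r = 1 m
Using a_c = v^2 / r
a_c = 19^2 / 1
a_c = 361 / 1
a_c = 361 m/s^2

361 m/s^2
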